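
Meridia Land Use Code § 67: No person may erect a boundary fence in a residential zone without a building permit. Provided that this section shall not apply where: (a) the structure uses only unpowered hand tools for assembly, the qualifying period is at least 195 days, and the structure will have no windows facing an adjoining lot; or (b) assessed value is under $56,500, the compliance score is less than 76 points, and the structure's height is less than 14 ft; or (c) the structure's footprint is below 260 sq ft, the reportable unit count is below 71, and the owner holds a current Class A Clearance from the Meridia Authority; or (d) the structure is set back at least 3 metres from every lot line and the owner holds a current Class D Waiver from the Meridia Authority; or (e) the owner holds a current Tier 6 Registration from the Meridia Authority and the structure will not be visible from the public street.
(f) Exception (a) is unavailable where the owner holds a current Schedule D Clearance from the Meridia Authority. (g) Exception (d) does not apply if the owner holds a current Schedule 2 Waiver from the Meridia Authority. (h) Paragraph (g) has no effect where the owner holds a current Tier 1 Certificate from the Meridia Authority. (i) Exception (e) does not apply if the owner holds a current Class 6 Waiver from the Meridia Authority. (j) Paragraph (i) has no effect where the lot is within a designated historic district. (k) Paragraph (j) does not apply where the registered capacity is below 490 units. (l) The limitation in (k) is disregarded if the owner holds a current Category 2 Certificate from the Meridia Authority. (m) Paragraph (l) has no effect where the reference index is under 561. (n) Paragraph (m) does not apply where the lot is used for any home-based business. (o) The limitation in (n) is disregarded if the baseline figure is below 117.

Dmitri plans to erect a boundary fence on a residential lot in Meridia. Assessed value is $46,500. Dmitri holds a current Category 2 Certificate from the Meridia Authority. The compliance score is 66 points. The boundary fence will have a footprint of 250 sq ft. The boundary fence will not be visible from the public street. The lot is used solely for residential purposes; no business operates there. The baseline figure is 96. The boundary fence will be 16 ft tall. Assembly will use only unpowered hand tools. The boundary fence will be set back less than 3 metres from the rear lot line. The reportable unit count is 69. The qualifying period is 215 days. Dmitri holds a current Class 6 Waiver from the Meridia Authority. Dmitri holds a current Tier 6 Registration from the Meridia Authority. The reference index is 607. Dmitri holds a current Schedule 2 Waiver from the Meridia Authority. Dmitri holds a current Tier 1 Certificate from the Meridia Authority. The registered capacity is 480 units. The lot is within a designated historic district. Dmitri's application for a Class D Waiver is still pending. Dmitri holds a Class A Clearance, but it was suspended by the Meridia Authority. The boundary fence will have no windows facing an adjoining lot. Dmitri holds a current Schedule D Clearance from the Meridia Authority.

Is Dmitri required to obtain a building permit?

Exception (a): assembly uses only hand tools; the qualifying period is 215 days, meeting the 195 days threshold; no windows face an adjoining lot — every condition holds. However, paragraph (f) must be considered: (f) operates against (a): a current Schedule D Clearance is held. So (a) is unavailable.
Exception (b) requires that the structure's height is less than 14 ft; but the structure's height is 16 ft, not less than 14 ft, so (b) is unavailable.
Exception (c) requires that the owner holds a current Class A Clearance from the Meridia Authority; but there is no Class A Clearance in force, so (c) is unavailable.
Exception (d) fails — the rear setback is under 3 m.
Exception (e): a current Tier 6 Registration is held; the structure will not be visible from the street — every condition holds. Applying paragraphs (i)–(o): (i) would limit (e) — a current Class 6 Waiver is held — but (j) sets (i) aside: (j) operates against (i): the lot is in a historic district. (k) would limit (j) — the registered capacity is 480 units, below the 490 units limit — but (l) sets (k) aside: (l) operates against (k): a current Category 2 Certificate is held. (m) does not operate here (the reference index is 607, not under 561), so (l) stands. (e) remains available.

No — exception (e) applies; Dmitri does not need a building permit.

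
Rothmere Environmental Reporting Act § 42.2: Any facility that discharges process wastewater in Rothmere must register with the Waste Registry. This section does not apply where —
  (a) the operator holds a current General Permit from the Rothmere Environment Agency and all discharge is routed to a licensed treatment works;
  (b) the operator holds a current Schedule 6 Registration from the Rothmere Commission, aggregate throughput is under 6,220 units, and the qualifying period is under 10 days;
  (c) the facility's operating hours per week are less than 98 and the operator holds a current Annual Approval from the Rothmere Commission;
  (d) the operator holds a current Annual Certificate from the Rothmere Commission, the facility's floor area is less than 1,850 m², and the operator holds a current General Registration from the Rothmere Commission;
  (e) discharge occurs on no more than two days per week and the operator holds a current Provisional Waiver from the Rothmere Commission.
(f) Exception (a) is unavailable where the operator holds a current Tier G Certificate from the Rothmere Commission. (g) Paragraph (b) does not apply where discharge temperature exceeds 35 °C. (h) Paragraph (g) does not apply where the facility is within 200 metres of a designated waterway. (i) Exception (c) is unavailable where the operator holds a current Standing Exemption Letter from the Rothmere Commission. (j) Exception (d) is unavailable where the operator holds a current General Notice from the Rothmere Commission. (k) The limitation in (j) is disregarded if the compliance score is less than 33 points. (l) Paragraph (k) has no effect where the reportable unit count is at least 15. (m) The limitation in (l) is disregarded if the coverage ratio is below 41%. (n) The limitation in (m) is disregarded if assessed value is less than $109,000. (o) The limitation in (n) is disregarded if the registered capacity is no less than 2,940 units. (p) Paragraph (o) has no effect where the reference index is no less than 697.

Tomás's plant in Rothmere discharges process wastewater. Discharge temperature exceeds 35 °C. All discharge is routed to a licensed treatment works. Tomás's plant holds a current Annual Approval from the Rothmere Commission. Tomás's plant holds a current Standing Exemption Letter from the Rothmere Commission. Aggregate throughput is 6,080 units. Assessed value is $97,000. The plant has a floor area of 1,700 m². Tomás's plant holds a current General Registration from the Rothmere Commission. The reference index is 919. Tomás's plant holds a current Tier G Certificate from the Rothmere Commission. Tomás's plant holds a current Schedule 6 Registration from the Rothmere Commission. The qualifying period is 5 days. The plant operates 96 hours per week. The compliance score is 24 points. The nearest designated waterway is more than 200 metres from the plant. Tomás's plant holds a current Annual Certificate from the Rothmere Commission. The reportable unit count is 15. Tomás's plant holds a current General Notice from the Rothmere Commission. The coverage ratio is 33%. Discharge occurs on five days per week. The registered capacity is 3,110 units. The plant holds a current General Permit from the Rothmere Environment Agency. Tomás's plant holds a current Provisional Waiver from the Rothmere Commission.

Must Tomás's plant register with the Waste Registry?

Yes — Tomás's plant must register with the Waste Registry.

All of (a)'s requirements are met (a current General Permit is held; discharge is routed to a licensed treatment works). Turning to paragraph (f): (f) operates against (a): a current Tier G Certificate is held. (a) is therefore removed.
Exception (b)'s conditions are all satisfied: a current Schedule 6 Registration is held; aggregate throughput is 6,080 units, under the 6,220 units limit; the qualifying period is 5 days, under the 10 days limit. But: (g) operates against (b): discharge temperature exceeds 35 °C. (h), which would lift (g), does not operate here — the plant is more than 200 m from any designated waterway. (b) is therefore removed.
Exception (c)'s conditions are all satisfied: the facility's operating hours per week are 96, less than the 98 limit; a current Annual Approval is held. However, paragraph (i) must be considered: (i) operates against (c): a current Standing Exemption Letter is held. (c) is therefore removed.
Exception (d)'s conditions are all satisfied: a current Annual Certificate is held; the facility's floor area is 1,700 m², less than the 1,850 m² limit; a current General Registration is held. However, paragraphs (j)–(p) must be considered: (j) is triggered — a current General Notice is held. (k) operates (the compliance score is 24 points, less than the 33 points limit), but is overridden by (l): (l) operates against (k): the reportable unit count is 15, meeting the 15 threshold. (m) would limit (l) — the coverage ratio is 33%, below the 41% limit — but (n) sets (m) aside: (n) is triggered — assessed value is $97,000, less than the $109,000 limit. (o) is triggered (the registered capacity is 3,110 units, meeting the 2,940 units threshold), but yields to (p): (p) applies — the reference index is 919, meeting the 697 threshold. (d) is therefore removed.
Exception (e) does not apply: discharge occurs on five days per week.
No exception displaces § 42.2.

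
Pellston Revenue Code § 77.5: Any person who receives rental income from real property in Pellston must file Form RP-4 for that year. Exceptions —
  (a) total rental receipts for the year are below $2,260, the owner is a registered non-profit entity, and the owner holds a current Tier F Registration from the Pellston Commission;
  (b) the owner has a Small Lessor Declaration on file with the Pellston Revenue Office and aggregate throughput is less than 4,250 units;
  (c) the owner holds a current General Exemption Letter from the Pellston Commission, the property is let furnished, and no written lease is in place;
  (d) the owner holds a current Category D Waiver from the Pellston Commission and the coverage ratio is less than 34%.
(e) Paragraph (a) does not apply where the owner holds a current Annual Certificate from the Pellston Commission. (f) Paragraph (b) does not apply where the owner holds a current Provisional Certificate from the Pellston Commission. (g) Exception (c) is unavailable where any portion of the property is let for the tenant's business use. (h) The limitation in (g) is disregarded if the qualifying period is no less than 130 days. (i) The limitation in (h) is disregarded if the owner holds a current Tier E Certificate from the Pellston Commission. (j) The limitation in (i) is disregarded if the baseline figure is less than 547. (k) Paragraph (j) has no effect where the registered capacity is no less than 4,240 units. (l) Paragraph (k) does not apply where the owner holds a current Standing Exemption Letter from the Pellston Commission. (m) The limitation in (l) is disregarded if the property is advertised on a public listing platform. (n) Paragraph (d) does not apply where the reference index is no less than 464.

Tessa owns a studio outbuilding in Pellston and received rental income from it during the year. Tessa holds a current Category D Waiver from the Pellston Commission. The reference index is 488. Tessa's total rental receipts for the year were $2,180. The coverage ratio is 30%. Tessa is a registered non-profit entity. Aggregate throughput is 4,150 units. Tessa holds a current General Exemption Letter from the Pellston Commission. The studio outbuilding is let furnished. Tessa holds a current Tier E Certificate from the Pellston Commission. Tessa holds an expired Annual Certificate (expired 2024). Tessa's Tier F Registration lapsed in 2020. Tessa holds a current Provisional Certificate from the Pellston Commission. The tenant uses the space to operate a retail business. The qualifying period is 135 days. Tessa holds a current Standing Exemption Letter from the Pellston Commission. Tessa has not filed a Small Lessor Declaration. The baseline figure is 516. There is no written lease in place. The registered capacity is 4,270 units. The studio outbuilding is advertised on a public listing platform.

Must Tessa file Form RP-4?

Yes — Tessa must file Form RP-4.

Exception (a) fails — there is no Tier F Registration in force.
Exception (b) requires that the owner has a Small Lessor Declaration on file with the Pellston Revenue Office; but no Small Lessor Declaration is on file, so (b) is unavailable.
Exception (c)'s conditions are all satisfied: a current General Exemption Letter is held; the property is let furnished; there is no written lease. However, paragraphs (g)–(m) must be considered: (g) is triggered — the space is let for business use. (h) applies (the qualifying period is 135 days, meeting the 130 days threshold), but is itself disapplied by (i): (i) operates — a current Tier E Certificate is held. (j) applies (the baseline figure is 516, less than the 547 limit), but is itself disapplied by (k): (k) operates against (j): the registered capacity is 4,270 units, meeting the 4,240 units threshold. (l) would limit (k) — a current Standing Exemption Letter is held — but (m) sets (l) aside: (m) operates against (l): the property is publicly advertised. So (c) is unavailable.
Exception (d) is satisfied on its face — a current Category D Waiver is held; the coverage ratio is 30%, less than the 34% limit. However, paragraph (n) must be considered: (n) applies — the reference index is 488, meeting the 464 threshold. Exception (d) does not apply.
No exception applies. The general rule governs.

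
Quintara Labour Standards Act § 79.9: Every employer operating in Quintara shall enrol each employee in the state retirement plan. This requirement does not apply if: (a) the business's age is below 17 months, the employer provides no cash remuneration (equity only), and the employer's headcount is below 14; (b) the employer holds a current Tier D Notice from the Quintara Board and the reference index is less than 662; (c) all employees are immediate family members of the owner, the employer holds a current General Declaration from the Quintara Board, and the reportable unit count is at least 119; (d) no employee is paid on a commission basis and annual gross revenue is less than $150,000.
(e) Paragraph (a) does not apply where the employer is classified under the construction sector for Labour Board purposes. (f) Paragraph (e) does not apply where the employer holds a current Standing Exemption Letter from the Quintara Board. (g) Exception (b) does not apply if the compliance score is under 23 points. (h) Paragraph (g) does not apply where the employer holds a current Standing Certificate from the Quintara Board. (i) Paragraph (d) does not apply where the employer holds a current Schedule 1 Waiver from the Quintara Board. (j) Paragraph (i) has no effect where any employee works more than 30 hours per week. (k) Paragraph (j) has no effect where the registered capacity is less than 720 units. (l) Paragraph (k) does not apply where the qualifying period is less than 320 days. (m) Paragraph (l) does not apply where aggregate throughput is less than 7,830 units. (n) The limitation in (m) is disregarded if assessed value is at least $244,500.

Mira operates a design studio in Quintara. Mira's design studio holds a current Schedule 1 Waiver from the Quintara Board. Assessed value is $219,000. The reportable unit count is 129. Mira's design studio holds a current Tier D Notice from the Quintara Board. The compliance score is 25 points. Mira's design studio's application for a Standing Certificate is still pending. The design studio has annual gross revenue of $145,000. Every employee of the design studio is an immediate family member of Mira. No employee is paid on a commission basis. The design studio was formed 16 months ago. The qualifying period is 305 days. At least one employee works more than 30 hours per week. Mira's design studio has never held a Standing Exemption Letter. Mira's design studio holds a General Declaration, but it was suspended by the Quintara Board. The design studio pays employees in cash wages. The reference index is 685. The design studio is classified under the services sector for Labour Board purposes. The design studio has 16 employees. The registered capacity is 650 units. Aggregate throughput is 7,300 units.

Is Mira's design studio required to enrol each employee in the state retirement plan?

Exception (a) requires that the employer provides no cash remuneration (equity only); but employees are paid cash wages, so (a) is unavailable.
Exception (b) requires that the reference index is less than 662; but the reference index is 685, not less than 662, so (b) is unavailable.
Exception (c) does not apply: no current General Declaration is held.
Exception (d)'s conditions are all satisfied: no employee is paid on commission; annual gross revenue is $145,000, less than the $150,000 limit. However, paragraphs (i)–(n) must be considered: (i) operates against (d): a current Schedule 1 Waiver is held. (j) would limit (i) — at least one employee exceeds 30 hours/week — but (k) sets (j) aside: (k) operates against (j): the registered capacity is 650 units, less than the 720 units limit. (l) would limit (k) — the qualifying period is 305 days, less than the 320 days limit — but (m) sets (l) aside: (m) is engaged — aggregate throughput is 7,300 units, less than the 7,830 units limit. (n), which would lift (m), is inapplicable — assessed value is $219,000, short of $244,500. So (d) is unavailable.
Every exception is unavailable, so the rule governs.

Yes — Mira's design studio must enrol each employee in the state retirement plan.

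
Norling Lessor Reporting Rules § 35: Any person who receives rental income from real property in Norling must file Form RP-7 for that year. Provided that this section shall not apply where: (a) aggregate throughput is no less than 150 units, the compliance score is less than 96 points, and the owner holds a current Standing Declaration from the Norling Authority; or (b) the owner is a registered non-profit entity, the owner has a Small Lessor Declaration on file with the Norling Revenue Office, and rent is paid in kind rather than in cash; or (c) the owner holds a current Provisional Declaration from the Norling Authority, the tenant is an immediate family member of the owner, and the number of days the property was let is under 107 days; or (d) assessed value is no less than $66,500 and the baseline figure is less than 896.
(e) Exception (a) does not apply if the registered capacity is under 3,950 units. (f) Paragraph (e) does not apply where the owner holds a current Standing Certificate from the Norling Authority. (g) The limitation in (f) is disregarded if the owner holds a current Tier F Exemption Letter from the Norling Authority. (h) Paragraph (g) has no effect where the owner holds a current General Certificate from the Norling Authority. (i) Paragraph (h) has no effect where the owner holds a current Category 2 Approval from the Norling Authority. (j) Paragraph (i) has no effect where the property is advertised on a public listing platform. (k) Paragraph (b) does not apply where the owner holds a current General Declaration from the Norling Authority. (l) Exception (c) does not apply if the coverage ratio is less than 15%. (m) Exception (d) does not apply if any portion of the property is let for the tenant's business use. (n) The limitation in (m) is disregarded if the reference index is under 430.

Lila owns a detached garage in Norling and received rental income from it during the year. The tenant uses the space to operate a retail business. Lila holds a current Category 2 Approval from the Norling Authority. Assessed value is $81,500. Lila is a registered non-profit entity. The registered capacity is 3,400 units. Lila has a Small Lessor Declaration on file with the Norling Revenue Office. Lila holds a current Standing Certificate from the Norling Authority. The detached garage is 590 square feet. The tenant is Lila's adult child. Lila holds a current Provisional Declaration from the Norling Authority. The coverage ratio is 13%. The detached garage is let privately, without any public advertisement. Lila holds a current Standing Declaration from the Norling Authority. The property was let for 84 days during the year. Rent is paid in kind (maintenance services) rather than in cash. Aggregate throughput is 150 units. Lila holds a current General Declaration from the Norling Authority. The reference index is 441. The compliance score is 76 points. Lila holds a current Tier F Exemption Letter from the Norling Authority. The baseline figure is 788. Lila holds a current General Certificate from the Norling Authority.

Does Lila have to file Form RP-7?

Exception (a): aggregate throughput is 150 units, meeting the 150 units threshold; the compliance score is 76 points, less than the 96 points limit; a current Standing Declaration is held — every condition holds. But: (e) operates — the registered capacity is 3,400 units, under the 3,950 units limit. (f) applies (a current Standing Certificate is held), but is displaced by (g): (g) operates — a current Tier F Exemption Letter is held. (h) would limit (g) — a current General Certificate is held — but (i) sets (h) aside: (i) is engaged — a current Category 2 Approval is held. (j) is inapplicable (the property is let privately without advertisement), so (i) stands. (a) is therefore removed.
Exception (b) is satisfied on its face — Lila is a registered non-profit; a Small Lessor Declaration is on file; rent is paid in kind. But: (k) operates against (b): a current General Declaration is held. (b) is therefore removed.
Exception (c): a current Provisional Declaration is held; the tenant is an immediate family member; the number of days the property was let is 84 days, under the 107 days limit — every condition holds. However, paragraph (l) must be considered: (l) operates against (c): the coverage ratio is 13%, less than the 15% limit. (c) is therefore removed.
Exception (d) is satisfied on its face — assessed value is $81,500, meeting the $66,500 threshold; the baseline figure is 788, less than the 896 limit. However, paragraphs (m)–(n) must be considered: (m) is triggered — the space is let for business use. (n) is not engaged (the reference index is 441, not under 430), so (m) stands. (d) is therefore removed.
No exception applies. The general rule governs.

Yes — Lila must file Form RP-7.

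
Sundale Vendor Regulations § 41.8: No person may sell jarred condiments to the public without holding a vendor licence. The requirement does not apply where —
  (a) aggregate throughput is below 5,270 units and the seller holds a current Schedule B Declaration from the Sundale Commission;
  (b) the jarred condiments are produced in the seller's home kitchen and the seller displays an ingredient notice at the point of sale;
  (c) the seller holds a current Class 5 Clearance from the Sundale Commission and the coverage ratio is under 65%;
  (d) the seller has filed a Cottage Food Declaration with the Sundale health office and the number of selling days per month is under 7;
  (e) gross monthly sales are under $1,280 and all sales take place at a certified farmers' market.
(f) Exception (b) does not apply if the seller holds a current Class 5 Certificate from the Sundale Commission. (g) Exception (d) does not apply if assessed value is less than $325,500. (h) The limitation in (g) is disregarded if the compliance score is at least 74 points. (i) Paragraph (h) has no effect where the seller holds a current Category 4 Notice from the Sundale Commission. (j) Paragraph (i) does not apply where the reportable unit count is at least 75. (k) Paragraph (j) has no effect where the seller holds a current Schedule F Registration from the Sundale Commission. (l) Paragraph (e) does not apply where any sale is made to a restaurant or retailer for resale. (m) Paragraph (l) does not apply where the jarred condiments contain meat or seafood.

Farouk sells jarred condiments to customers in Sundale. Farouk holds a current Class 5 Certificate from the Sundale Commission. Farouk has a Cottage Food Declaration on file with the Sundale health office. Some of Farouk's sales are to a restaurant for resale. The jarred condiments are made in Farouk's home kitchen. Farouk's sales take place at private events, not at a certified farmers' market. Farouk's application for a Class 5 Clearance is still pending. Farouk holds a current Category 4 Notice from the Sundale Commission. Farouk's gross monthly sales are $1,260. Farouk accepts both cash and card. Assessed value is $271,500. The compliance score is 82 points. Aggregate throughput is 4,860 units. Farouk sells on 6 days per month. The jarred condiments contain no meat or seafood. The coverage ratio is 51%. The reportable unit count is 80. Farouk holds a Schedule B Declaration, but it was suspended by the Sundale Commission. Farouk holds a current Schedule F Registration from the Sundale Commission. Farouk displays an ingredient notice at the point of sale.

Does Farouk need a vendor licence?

Yes — Farouk must hold a vendor licence.

Exception (a) requires that the seller holds a current Schedule B Declaration from the Sundale Commission; but no current Schedule B Declaration is held, so (a) is unavailable.
Exception (b): the jarred condiments are home-kitchen produced; an ingredient notice is displayed — every condition holds. But applying paragraph (f): (f) operates against (b): a current Class 5 Certificate is held. (b) is therefore removed.
Exception (c) fails — no current Class 5 Clearance is held.
Exception (d): a Cottage Food Declaration is on file; the number of selling days per month is 6, under the 7 limit — every condition holds. However, paragraphs (g)–(k) must be considered: (g) is triggered — assessed value is $271,500, less than the $325,500 limit. (h) would limit (g) — the compliance score is 82 points, meeting the 74 points threshold — but (i) sets (h) aside: (i) operates — a current Category 4 Notice is held. (j) would limit (i) — the reportable unit count is 80, meeting the 75 threshold — but (k) sets (j) aside: (k) operates — a current Schedule F Registration is held. Exception (d) does not apply.
Exception (e) requires that all sales take place at a certified farmers' market; but sales are at private events, not a certified farmers' market, so (e) is unavailable.
No exception is made out. Farouk falls within the general rule.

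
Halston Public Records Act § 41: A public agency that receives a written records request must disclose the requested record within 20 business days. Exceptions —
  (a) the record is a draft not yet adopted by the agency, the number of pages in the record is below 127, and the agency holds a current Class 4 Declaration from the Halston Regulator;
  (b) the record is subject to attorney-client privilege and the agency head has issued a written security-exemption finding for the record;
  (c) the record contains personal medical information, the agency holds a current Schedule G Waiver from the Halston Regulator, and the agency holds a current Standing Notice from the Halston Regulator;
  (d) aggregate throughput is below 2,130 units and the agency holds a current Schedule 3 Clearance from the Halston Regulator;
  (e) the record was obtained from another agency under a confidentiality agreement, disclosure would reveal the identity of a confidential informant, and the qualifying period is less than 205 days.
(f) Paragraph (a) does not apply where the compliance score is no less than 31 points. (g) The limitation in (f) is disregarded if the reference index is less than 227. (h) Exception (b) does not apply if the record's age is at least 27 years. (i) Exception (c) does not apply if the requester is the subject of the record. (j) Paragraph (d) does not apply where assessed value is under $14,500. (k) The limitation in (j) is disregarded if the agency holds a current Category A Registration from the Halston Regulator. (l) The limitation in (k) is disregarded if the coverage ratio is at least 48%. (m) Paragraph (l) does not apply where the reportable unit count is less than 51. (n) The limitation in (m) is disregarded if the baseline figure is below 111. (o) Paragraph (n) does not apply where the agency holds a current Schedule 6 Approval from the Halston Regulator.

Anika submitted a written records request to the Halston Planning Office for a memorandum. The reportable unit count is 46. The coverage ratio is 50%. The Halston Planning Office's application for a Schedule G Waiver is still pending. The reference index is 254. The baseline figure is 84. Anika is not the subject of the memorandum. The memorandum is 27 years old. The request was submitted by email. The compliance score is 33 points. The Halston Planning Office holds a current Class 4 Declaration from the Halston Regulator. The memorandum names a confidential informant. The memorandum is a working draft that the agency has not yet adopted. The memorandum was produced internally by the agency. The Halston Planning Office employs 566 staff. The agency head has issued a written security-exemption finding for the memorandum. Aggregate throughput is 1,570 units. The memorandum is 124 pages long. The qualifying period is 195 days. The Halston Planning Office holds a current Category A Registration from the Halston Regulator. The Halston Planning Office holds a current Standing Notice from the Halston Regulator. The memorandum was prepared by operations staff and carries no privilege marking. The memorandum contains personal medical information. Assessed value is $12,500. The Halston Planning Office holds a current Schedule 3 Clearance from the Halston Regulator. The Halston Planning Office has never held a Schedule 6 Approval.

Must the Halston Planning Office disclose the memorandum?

Exception (a)'s conditions are all satisfied: the memorandum is an unadopted draft; the number of pages in the record is 124, below the 127 limit; a current Class 4 Declaration is held. Turning to paragraphs (f)–(g): (f) applies — the compliance score is 33 points, meeting the 31 points threshold. (g) does not operate here (the reference index is 254, not less than 227), so (f) stands. (a) is therefore removed.
Exception (b) does not apply: the memorandum carries no privilege marking.
Exception (c) requires that the agency holds a current Schedule G Waiver from the Halston Regulator; but there is no Schedule G Waiver in force, so (c) is unavailable.
All of (d)'s requirements are met (aggregate throughput is 1,570 units, below the 2,130 units limit; a current Schedule 3 Clearance is held). Turning to paragraphs (j)–(o): (j) is engaged — assessed value is $12,500, under the $14,500 limit. (k) would limit (j) — a current Category A Registration is held — but (l) sets (k) aside: (l) operates against (k): the coverage ratio is 50%, meeting the 48% threshold. (m) is engaged (the reportable unit count is 46, less than the 51 limit), but is displaced by (n): (n) operates against (m): the baseline figure is 84, below the 111 limit. (o), which would lift (n), is inapplicable — no current Schedule 6 Approval is held. So (d) is unavailable.
Exception (e) does not apply: the memorandum was produced internally.
No exception is made out. the Halston Planning Office falls within the general rule.

Yes — the Halston Planning Office must disclose the memorandum.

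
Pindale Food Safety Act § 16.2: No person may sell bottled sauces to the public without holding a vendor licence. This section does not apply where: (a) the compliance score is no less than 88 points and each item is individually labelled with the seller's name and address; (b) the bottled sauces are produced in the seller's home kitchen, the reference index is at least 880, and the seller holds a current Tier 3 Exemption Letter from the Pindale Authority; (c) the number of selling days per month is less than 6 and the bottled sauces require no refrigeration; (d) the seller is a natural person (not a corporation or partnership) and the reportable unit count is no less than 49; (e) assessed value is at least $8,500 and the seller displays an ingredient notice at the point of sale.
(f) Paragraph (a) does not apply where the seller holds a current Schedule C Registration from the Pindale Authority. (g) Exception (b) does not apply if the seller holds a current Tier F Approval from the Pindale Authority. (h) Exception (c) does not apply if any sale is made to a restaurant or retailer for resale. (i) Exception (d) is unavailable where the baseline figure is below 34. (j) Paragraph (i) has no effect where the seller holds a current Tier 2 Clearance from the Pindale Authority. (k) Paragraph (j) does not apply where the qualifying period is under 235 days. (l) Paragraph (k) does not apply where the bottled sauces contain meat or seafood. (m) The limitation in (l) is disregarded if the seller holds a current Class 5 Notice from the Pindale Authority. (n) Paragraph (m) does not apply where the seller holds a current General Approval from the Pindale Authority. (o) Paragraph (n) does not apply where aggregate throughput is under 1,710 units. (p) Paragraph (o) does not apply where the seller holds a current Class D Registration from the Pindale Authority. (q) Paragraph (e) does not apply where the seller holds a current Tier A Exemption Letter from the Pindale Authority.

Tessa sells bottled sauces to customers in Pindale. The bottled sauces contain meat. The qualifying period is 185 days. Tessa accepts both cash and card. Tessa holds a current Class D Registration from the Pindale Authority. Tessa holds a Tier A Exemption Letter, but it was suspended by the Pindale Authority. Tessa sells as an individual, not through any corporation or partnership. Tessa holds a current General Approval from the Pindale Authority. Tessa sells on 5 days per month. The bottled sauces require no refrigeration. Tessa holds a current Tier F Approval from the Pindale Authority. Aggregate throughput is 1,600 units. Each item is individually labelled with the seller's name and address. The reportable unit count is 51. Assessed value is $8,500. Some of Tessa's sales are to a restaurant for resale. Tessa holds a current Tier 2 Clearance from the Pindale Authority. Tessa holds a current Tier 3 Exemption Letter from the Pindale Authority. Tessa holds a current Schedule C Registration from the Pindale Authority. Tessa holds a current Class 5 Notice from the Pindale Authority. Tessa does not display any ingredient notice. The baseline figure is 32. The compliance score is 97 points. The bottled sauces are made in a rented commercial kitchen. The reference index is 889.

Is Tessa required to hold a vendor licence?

No — exception (d) applies; Tessa is not required to hold a vendor licence.

Exception (a) is satisfied on its face — the compliance score is 97 points, meeting the 88 points threshold; items are individually labelled. However, paragraph (f) must be considered: (f) operates against (a): a current Schedule C Registration is held. Exception (a) does not apply.
Exception (b) requires that the bottled sauces are produced in the seller's home kitchen; but the bottled sauces are made in a commercial kitchen, not a home kitchen, so (b) is unavailable.
Exception (c)'s conditions are all satisfied: the number of selling days per month is 5, less than the 6 limit; the bottled sauces are shelf-stable. But: (h) is triggered — some sales are to a restaurant for resale. So (c) is unavailable.
Exception (d): the seller is a natural person; the reportable unit count is 51, meeting the 49 threshold — every condition holds. Under paragraphs (i)–(p): (i) is triggered (the baseline figure is 32, below the 34 limit), but is itself disapplied by (j): (j) operates against (i): a current Tier 2 Clearance is held. (k) would limit (j) — the qualifying period is 185 days, under the 235 days limit — but (l) sets (k) aside: (l) applies — the bottled sauces contain meat. (m) operates (a current Class 5 Notice is held), but is overridden by (n): (n) operates against (m): a current General Approval is held. (o) is triggered (aggregate throughput is 1,600 units, under the 1,710 units limit), but yields to (p): (p) is triggered — a current Class D Registration is held. So (d) applies.
Exception (e) does not apply: no ingredient notice is displayed.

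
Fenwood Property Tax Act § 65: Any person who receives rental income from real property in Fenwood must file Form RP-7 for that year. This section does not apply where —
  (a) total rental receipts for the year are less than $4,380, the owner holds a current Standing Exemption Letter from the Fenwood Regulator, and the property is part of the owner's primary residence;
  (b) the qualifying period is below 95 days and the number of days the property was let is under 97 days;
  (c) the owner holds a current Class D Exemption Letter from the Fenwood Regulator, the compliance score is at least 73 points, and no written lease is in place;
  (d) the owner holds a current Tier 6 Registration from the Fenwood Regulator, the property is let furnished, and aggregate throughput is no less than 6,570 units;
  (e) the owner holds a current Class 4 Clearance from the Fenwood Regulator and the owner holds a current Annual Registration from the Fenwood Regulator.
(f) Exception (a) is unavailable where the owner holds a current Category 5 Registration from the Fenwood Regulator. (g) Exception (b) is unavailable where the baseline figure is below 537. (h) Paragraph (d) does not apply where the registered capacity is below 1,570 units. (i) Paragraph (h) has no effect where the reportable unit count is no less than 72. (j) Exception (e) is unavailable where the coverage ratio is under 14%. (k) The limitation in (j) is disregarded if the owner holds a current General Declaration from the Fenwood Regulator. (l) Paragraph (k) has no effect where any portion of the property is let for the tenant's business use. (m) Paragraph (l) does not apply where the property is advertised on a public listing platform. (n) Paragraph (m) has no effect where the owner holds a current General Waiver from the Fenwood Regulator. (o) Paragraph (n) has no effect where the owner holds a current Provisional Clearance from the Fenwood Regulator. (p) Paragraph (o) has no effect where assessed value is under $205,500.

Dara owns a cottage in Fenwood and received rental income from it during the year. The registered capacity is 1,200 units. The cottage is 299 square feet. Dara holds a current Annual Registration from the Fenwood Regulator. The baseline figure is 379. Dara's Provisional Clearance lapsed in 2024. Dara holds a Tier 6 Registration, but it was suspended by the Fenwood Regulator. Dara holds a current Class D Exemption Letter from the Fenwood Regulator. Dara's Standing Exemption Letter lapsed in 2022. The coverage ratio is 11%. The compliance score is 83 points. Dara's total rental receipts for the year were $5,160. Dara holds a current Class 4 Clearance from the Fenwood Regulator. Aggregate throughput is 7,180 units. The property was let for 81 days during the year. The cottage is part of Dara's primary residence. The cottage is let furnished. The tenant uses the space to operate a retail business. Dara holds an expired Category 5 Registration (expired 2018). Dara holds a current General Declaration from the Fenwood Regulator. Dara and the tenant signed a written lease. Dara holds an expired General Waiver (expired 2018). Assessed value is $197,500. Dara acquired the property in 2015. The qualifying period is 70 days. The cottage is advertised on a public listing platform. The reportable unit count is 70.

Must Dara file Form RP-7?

Exception (a) fails — total rental receipts for the year are $5,160, not less than $4,380.
Exception (b) is satisfied on its face — the qualifying period is 70 days, below the 95 days limit; the number of days the property was let is 81 days, under the 97 days limit. Turning to paragraph (g): (g) operates against (b): the baseline figure is 379, below the 537 limit. (b) is therefore removed.
Exception (c) fails — a written lease is in place.
Exception (d) does not apply: the Tier 6 Registration is not current.
Exception (e): a current Class 4 Clearance is held; a current Annual Registration is held — every condition holds. Under paragraphs (j)–(p): (j) would limit (e) — the coverage ratio is 11%, under the 14% limit — but (k) sets (j) aside: (k) is triggered — a current General Declaration is held. (l) is engaged (the space is let for business use), but is itself disapplied by (m): (m) applies — the property is publicly advertised. (n), which would lift (m), is not triggered — there is no General Waiver in force. (e) remains available.

No — exception (e) applies; Dara is not required to file Form RP-7.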